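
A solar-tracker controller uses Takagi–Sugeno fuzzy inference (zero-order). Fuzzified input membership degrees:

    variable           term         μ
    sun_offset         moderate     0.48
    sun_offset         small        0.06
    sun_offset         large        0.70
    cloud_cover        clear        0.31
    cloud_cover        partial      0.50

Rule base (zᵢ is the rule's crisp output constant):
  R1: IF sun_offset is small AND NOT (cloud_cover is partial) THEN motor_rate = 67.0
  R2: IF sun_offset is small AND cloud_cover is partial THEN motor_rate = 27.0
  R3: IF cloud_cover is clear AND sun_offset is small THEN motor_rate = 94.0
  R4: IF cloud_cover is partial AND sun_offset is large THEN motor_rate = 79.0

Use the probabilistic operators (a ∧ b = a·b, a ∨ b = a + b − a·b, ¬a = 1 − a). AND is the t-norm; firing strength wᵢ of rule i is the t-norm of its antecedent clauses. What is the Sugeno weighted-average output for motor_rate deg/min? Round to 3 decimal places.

R1 (z=67.0): small=0.06, ¬partial=1−0.50=0.50; AND[a·b] → w = 0.0300
R2 (z=27.0): small=0.06, partial=0.50; AND[a·b] → w = 0.0300
R3 (z=94.0): clear=0.31, small=0.06; AND[a·b] → w = 0.0186
R4 (z=79.0): partial=0.50, large=0.70; AND[a·b] → w = 0.3500
Weighted average = (0.0300·67.0 + 0.0300·27.0 + 0.0186·94.0 + 0.3500·79.0) / (0.0300 + 0.0300 + 0.0186 + 0.3500)
  = 32.2184 / 0.4286 = 75.171

75.171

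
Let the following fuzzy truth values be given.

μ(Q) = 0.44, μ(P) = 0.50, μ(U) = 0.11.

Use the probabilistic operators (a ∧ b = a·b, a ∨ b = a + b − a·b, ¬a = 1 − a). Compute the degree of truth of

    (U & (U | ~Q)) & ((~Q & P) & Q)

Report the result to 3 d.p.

~Q = 1 − 0.4400 = 0.5600
U | ~Q = a + b − a·b on (0.1100, 0.5600) = 0.6084
U & (U | ~Q) = a·b on (0.1100, 0.6084) = 0.0669
~Q = 1 − 0.4400 = 0.5600
~Q & P = a·b on (0.5600, 0.5000) = 0.2800
(~Q & P) & Q = a·b on (0.2800, 0.4400) = 0.1232
(U & (U | ~Q)) & ((~Q & P) & Q) = a·b on (0.0669, 0.1232) = 0.0082

0.008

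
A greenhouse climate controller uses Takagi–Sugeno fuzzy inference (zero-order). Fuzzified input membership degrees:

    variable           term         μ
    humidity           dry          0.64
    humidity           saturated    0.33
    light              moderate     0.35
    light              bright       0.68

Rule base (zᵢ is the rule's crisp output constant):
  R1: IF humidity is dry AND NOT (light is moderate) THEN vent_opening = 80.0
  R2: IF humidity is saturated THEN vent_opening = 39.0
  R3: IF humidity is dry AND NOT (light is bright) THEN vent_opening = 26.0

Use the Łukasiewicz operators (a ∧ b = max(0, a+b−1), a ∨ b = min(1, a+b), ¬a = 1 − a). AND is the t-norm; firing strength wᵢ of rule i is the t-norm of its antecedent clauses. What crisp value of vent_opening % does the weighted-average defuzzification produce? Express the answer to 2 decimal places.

58.18

R1 (z=80.0): dry=0.64, ¬moderate=1−0.35=0.65; AND[max(0, a+b−1)] → w = 0.29
R2 (z=39.0): saturated=0.33 → w = 0.33
R3 (z=26.0): dry=0.64, ¬bright=1−0.68=0.32; AND[max(0, a+b−1)] → w = 0.00
Weighted average = (0.29·80.0 + 0.33·39.0 + 0.00·26.0) / (0.29 + 0.33 + 0.00)
  = 36.0700 / 0.6200 = 58.18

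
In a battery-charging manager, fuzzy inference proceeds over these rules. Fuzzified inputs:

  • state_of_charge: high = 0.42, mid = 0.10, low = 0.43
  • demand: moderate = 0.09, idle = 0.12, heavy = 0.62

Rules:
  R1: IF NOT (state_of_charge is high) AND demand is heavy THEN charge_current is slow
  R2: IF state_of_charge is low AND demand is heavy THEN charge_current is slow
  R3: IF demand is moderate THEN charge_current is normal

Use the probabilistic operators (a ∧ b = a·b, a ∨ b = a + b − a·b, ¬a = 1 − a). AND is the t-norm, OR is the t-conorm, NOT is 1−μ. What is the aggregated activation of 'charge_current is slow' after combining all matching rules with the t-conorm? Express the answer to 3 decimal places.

0.530

R1: ¬high=1−0.42=0.58, heavy=0.62; AND[a·b] → w = 0.3596
R2: low=0.43, heavy=0.62; AND[a·b] → w = 0.2666
R3: moderate=0.09 → w = 0.0900
Rules with consequent 'slow': {R1, R2} → strengths 0.3596, 0.2666
Aggregate via t-conorm [a + b − a·b]: 0.5303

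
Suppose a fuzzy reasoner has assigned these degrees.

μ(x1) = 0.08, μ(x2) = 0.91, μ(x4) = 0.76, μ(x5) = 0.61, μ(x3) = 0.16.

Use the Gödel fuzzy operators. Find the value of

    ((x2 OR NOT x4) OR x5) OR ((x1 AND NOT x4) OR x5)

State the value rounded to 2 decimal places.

NOT x4 = 1 − 0.76 = 0.24
x2 OR NOT x4 = max(a, b) on (0.91, 0.24) = 0.91
(x2 OR NOT x4) OR x5 = max(a, b) on (0.91, 0.61) = 0.91
NOT x4 = 1 − 0.76 = 0.24
x1 AND NOT x4 = min(a, b) on (0.08, 0.24) = 0.08
(x1 AND NOT x4) OR x5 = max(a, b) on (0.08, 0.61) = 0.61
((x2 OR NOT x4) OR x5) OR ((x1 AND NOT x4) OR x5) = max(a, b) on (0.91, 0.61) = 0.91

0.91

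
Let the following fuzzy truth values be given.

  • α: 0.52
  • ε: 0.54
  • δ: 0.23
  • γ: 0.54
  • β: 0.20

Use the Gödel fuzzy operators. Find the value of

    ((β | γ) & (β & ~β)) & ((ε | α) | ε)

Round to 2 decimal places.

0.20

β | γ = max(a, b) on (0.20, 0.54) = 0.54
~β = 1 − 0.20 = 0.80
β & ~β = min(a, b) on (0.20, 0.80) = 0.20
(β | γ) & (β & ~β) = min(a, b) on (0.54, 0.20) = 0.20
ε | α = max(a, b) on (0.54, 0.52) = 0.54
(ε | α) | ε = max(a, b) on (0.54, 0.54) = 0.54
((β | γ) & (β & ~β)) & ((ε | α) | ε) = min(a, b) on (0.20, 0.54) = 0.20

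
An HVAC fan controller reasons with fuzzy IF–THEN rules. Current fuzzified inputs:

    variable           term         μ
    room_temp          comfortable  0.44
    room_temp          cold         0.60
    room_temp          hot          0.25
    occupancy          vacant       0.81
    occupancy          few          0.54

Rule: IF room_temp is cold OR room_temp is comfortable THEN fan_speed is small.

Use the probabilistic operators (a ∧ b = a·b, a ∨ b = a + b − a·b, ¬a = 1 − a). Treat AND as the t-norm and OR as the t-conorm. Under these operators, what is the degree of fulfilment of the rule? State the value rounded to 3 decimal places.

0.776

firing strength: cold=0.60, comfortable=0.44; OR[a + b − a·b] → w = 0.7760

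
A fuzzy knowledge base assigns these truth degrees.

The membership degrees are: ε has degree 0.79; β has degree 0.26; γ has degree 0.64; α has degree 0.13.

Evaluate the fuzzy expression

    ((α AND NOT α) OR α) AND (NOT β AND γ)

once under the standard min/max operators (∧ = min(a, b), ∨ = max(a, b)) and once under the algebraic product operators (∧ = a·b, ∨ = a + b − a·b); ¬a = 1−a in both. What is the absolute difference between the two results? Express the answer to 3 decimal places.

Under standard min/max:
  NOT α = 1 − 0.13 = 0.87
  α AND NOT α = min(a, b) on (0.13, 0.87) = 0.13
  (α AND NOT α) OR α = max(a, b) on (0.13, 0.13) = 0.13
  NOT β = 1 − 0.26 = 0.74
  NOT β AND γ = min(a, b) on (0.74, 0.64) = 0.64
  ((α AND NOT α) OR α) AND (NOT β AND γ) = min(a, b) on (0.13, 0.64) = 0.13
  → value = 0.1300
Under algebraic product:
  NOT α = 1 − 0.1300 = 0.8700
  α AND NOT α = a·b on (0.1300, 0.8700) = 0.1131
  (α AND NOT α) OR α = a + b − a·b on (0.1131, 0.1300) = 0.2284
  NOT β = 1 − 0.2600 = 0.7400
  NOT β AND γ = a·b on (0.7400, 0.6400) = 0.4736
  ((α AND NOT α) OR α) AND (NOT β AND γ) = a·b on (0.2284, 0.4736) = 0.1082
  → value = 0.1082
|0.1300 − 0.1082| = 0.022

0.022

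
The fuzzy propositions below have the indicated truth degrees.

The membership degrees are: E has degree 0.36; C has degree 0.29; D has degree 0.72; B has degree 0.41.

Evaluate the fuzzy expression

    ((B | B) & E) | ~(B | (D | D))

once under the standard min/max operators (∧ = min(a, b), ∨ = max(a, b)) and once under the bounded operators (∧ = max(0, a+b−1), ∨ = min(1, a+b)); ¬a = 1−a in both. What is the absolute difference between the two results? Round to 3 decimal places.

Under standard min/max:
  B | B = max(a, b) on (0.41, 0.41) = 0.41
  (B | B) & E = min(a, b) on (0.41, 0.36) = 0.36
  D | D = max(a, b) on (0.72, 0.72) = 0.72
  B | (D | D) = max(a, b) on (0.41, 0.72) = 0.72
  ~(B | (D | D)) = 1 − 0.72 = 0.28
  ((B | B) & E) | ~(B | (D | D)) = max(a, b) on (0.36, 0.28) = 0.36
  → value = 0.3600
Under bounded:
  B | B = min(1, a+b) on (0.41, 0.41) = 0.82
  (B | B) & E = max(0, a+b−1) on (0.82, 0.36) = 0.18
  D | D = min(1, a+b) on (0.72, 0.72) = 1.00
  B | (D | D) = min(1, a+b) on (0.41, 1.00) = 1.00
  ~(B | (D | D)) = 1 − 1.00 = 0.00
  ((B | B) & E) | ~(B | (D | D)) = min(1, a+b) on (0.18, 0.00) = 0.18
  → value = 0.1800
|0.3600 − 0.1800| = 0.180

0.180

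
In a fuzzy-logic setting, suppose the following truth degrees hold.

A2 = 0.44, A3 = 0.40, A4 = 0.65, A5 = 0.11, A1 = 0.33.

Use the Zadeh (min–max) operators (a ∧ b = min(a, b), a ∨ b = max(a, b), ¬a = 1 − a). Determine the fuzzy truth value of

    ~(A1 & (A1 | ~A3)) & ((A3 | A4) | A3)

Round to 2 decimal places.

~A3 = 1 − 0.40 = 0.60
A1 | ~A3 = max(a, b) on (0.33, 0.60) = 0.60
A1 & (A1 | ~A3) = min(a, b) on (0.33, 0.60) = 0.33
~(A1 & (A1 | ~A3)) = 1 − 0.33 = 0.67
A3 | A4 = max(a, b) on (0.40, 0.65) = 0.65
(A3 | A4) | A3 = max(a, b) on (0.65, 0.40) = 0.65
~(A1 & (A1 | ~A3)) & ((A3 | A4) | A3) = min(a, b) on (0.67, 0.65) = 0.65

0.65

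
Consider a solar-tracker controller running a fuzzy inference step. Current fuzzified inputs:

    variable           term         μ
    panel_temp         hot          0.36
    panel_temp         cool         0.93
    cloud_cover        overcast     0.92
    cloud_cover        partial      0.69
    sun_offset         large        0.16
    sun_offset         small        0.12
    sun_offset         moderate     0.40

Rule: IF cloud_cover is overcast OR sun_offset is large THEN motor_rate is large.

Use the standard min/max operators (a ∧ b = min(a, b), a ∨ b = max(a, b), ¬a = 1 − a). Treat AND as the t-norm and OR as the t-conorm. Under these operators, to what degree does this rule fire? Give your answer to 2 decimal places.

0.92

firing strength: overcast=0.92, large=0.16; OR[max(a, b)] → w = 0.92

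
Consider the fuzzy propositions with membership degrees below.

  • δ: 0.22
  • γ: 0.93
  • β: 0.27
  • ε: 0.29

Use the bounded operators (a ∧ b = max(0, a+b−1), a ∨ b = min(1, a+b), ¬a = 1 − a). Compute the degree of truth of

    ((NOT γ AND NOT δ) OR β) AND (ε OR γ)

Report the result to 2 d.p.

0.27

NOT γ = 1 − 0.93 = 0.07
NOT δ = 1 − 0.22 = 0.78
NOT γ AND NOT δ = max(0, a+b−1) on (0.07, 0.78) = 0.00
(NOT γ AND NOT δ) OR β = min(1, a+b) on (0.00, 0.27) = 0.27
ε OR γ = min(1, a+b) on (0.29, 0.93) = 1.00
((NOT γ AND NOT δ) OR β) AND (ε OR γ) = max(0, a+b−1) on (0.27, 1.00) = 0.27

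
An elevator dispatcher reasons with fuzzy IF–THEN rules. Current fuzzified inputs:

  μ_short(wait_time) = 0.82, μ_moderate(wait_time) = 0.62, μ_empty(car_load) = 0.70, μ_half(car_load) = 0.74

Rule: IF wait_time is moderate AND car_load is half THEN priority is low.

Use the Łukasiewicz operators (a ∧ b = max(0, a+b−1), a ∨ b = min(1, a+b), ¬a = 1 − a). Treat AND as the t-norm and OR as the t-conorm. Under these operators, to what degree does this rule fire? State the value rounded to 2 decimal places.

firing strength: moderate=0.62, half=0.74; AND[max(0, a+b−1)] → w = 0.36

0.36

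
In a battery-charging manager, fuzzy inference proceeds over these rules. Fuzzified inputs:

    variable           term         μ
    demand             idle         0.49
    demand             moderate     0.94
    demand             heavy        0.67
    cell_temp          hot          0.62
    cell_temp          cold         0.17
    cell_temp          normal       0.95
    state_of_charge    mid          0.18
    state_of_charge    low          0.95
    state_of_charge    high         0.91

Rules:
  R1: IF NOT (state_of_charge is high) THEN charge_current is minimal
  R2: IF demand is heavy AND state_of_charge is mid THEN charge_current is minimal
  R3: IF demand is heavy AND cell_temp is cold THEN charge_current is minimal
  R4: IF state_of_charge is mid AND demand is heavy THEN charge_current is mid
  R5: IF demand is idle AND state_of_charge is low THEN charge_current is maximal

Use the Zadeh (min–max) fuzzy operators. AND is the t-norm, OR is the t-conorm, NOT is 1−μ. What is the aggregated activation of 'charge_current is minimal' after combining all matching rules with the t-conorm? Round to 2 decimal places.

R1: ¬high=1−0.91=0.09 → w = 0.09
R2: heavy=0.67, mid=0.18; AND[min(a, b)] → w = 0.18
R3: heavy=0.67, cold=0.17; AND[min(a, b)] → w = 0.17
R4: mid=0.18, heavy=0.67; AND[min(a, b)] → w = 0.18
R5: idle=0.49, low=0.95; AND[min(a, b)] → w = 0.49
Rules with consequent 'minimal': {R1, R2, R3} → strengths 0.09, 0.18, 0.17
Aggregate via t-conorm [max(a, b)]: 0.18

0.18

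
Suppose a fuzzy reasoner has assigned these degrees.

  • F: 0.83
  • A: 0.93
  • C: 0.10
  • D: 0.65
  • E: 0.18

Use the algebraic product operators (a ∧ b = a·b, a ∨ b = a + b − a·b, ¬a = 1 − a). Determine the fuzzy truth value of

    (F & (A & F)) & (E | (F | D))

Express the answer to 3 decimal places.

A & F = a·b on (0.9300, 0.8300) = 0.7719
F & (A & F) = a·b on (0.8300, 0.7719) = 0.6407
F | D = a + b − a·b on (0.8300, 0.6500) = 0.9405
E | (F | D) = a + b − a·b on (0.1800, 0.9405) = 0.9512
(F & (A & F)) & (E | (F | D)) = a·b on (0.6407, 0.9512) = 0.6094

0.609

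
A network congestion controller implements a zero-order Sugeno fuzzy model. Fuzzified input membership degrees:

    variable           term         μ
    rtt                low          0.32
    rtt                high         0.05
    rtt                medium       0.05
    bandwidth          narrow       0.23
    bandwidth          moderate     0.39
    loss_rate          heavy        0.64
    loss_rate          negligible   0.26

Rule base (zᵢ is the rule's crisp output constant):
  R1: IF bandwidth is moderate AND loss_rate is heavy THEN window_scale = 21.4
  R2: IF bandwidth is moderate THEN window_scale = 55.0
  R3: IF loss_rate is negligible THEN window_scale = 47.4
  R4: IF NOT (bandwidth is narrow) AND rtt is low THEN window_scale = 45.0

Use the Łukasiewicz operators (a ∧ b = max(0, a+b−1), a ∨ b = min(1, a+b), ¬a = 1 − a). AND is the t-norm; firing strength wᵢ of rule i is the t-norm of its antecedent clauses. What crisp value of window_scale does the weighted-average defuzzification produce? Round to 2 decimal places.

49.96

R1 (z=21.4): moderate=0.39, heavy=0.64; AND[max(0, a+b−1)] → w = 0.03
R2 (z=55.0): moderate=0.39 → w = 0.39
R3 (z=47.4): negligible=0.26 → w = 0.26
R4 (z=45.0): ¬narrow=1−0.23=0.77, low=0.32; AND[max(0, a+b−1)] → w = 0.09
Weighted average = (0.03·21.4 + 0.39·55.0 + 0.26·47.4 + 0.09·45.0) / (0.03 + 0.39 + 0.26 + 0.09)
  = 38.4660 / 0.7700 = 49.96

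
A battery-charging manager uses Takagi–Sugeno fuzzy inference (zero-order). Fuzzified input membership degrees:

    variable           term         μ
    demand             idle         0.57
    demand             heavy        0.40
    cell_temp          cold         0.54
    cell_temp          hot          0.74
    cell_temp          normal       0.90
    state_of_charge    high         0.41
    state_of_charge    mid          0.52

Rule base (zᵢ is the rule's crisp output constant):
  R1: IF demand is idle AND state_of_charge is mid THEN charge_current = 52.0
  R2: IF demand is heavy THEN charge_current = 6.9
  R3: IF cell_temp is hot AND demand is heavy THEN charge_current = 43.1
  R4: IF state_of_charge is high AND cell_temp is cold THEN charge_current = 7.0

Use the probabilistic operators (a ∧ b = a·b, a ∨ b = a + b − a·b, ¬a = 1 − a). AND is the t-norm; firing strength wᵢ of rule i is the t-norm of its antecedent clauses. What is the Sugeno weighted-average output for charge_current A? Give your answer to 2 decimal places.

R1 (z=52.0): idle=0.57, mid=0.52; AND[a·b] → w = 0.2964
R2 (z=6.9): heavy=0.40 → w = 0.4000
R3 (z=43.1): hot=0.74, heavy=0.40; AND[a·b] → w = 0.2960
R4 (z=7.0): high=0.41, cold=0.54; AND[a·b] → w = 0.2214
Weighted average = (0.2964·52.0 + 0.4000·6.9 + 0.2960·43.1 + 0.2214·7.0) / (0.2964 + 0.4000 + 0.2960 + 0.2214)
  = 32.4802 / 1.2138 = 26.76

26.76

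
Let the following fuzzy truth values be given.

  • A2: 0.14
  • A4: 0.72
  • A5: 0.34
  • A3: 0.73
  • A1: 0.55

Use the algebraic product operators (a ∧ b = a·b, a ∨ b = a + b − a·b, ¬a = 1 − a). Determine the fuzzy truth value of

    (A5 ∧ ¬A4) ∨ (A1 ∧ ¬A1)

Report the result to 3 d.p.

¬A4 = 1 − 0.7200 = 0.2800
A5 ∧ ¬A4 = a·b on (0.3400, 0.2800) = 0.0952
¬A1 = 1 − 0.5500 = 0.4500
A1 ∧ ¬A1 = a·b on (0.5500, 0.4500) = 0.2475
(A5 ∧ ¬A4) ∨ (A1 ∧ ¬A1) = a + b − a·b on (0.0952, 0.2475) = 0.3191

0.319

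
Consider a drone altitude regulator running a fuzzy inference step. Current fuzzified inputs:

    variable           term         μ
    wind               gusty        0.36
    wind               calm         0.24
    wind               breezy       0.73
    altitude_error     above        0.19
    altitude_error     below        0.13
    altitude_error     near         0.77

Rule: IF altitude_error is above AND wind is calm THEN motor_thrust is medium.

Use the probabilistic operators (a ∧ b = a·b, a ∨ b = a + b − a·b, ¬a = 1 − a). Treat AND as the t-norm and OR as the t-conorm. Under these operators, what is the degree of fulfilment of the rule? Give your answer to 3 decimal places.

firing strength: above=0.19, calm=0.24; AND[a·b] → w = 0.0456

0.046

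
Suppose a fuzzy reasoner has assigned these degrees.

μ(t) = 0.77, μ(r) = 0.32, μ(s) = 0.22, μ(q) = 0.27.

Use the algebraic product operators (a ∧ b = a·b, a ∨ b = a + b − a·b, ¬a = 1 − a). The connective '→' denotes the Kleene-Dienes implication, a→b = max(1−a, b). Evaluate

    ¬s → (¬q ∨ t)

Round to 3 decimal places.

0.938

¬s = 1 − 0.2200 = 0.7800
¬q = 1 − 0.2700 = 0.7300
¬q ∨ t = a + b − a·b on (0.7300, 0.7700) = 0.9379
¬s → (¬q ∨ t)  [Kleene-Dienes: max(1−a, b)] with a=0.7800, b=0.9379 → 0.9379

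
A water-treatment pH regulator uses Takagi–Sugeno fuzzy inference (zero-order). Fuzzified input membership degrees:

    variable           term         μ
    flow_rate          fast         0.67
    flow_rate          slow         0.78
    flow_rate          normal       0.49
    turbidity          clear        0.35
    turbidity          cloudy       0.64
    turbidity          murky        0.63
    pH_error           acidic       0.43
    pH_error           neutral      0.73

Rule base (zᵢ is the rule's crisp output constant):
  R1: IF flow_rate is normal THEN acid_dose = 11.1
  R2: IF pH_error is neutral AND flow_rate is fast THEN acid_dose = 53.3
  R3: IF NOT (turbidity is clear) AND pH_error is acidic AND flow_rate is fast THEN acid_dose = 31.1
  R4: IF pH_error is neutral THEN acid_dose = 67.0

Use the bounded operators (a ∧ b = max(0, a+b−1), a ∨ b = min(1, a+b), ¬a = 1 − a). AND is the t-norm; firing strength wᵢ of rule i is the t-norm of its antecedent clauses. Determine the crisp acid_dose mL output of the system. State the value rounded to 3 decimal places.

46.709

R1 (z=11.1): normal=0.49 → w = 0.49
R2 (z=53.3): neutral=0.73, fast=0.67; AND[max(0, a+b−1)] → w = 0.40
R3 (z=31.1): ¬clear=1−0.35=0.65, acidic=0.43, fast=0.67; AND[max(0, a+b−1)] → w = 0.00
R4 (z=67.0): neutral=0.73 → w = 0.73
Weighted average = (0.49·11.1 + 0.40·53.3 + 0.00·31.1 + 0.73·67.0) / (0.49 + 0.40 + 0.00 + 0.73)
  = 75.6690 / 1.6200 = 46.709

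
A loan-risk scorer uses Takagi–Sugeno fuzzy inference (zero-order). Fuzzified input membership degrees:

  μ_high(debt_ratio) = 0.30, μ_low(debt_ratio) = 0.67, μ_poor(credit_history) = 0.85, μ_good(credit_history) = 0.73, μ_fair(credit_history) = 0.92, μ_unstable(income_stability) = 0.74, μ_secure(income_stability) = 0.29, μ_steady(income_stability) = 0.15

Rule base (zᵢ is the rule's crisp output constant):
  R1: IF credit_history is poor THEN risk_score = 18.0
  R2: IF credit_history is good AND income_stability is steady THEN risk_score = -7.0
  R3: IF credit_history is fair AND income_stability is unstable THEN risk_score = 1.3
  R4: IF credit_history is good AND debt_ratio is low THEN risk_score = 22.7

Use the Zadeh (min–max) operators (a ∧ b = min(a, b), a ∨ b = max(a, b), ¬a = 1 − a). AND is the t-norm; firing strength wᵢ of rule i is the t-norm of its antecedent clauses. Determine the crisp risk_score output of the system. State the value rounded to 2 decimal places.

R1 (z=18.0): poor=0.85 → w = 0.85
R2 (z=-7.0): good=0.73, steady=0.15; AND[min(a, b)] → w = 0.15
R3 (z=1.3): fair=0.92, unstable=0.74; AND[min(a, b)] → w = 0.74
R4 (z=22.7): good=0.73, low=0.67; AND[min(a, b)] → w = 0.67
Weighted average = (0.85·18.0 + 0.15·-7.0 + 0.74·1.3 + 0.67·22.7) / (0.85 + 0.15 + 0.74 + 0.67)
  = 30.4210 / 2.4100 = 12.62

12.62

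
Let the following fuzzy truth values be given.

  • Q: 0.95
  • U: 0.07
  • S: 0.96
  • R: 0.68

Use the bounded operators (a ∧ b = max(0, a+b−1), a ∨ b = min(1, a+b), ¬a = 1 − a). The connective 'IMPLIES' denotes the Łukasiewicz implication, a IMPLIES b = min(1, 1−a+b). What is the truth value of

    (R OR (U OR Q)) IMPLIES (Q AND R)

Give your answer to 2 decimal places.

0.63

U OR Q = min(1, a+b) on (0.07, 0.95) = 1.00
R OR (U OR Q) = min(1, a+b) on (0.68, 1.00) = 1.00
Q AND R = max(0, a+b−1) on (0.95, 0.68) = 0.63
(R OR (U OR Q)) IMPLIES (Q AND R)  [Łukasiewicz: min(1, 1−a+b)] with a=1.00, b=0.63 → 0.63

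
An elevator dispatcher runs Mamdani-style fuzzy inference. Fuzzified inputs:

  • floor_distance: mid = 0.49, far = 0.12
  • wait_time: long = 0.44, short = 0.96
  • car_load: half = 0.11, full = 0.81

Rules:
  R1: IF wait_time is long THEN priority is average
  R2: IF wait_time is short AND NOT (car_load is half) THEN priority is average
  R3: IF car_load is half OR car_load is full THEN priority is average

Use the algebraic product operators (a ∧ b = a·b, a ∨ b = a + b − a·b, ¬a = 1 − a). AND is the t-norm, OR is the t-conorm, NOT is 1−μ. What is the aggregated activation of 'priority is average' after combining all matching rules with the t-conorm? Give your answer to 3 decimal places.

0.986

R1: long=0.44 → w = 0.4400
R2: short=0.96, ¬half=1−0.11=0.89; AND[a·b] → w = 0.8544
R3: half=0.11, full=0.81; OR[a + b − a·b] → w = 0.8309
Rules with consequent 'average': {R1, R2, R3} → strengths 0.4400, 0.8544, 0.8309
Aggregate via t-conorm [a + b − a·b]: 0.9862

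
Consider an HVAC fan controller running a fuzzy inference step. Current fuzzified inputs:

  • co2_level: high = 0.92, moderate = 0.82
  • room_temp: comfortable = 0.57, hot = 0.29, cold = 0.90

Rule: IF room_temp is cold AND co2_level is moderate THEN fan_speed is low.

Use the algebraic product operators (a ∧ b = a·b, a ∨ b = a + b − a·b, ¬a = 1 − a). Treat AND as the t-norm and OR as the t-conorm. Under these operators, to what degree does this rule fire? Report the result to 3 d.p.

firing strength: cold=0.90, moderate=0.82; AND[a·b] → w = 0.7380

0.738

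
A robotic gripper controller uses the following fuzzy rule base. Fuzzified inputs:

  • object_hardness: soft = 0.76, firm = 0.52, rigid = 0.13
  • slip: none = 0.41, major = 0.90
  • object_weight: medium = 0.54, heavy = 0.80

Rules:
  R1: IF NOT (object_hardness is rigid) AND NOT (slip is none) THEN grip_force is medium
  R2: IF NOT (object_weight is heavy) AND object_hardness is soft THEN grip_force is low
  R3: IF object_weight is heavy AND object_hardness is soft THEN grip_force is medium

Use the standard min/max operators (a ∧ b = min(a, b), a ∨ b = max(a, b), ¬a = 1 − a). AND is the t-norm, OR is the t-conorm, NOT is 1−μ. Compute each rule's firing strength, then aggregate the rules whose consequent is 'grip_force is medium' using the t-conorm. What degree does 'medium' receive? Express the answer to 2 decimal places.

0.76

R1: ¬rigid=1−0.13=0.87, ¬none=1−0.41=0.59; AND[min(a, b)] → w = 0.59
R2: ¬heavy=1−0.80=0.20, soft=0.76; AND[min(a, b)] → w = 0.20
R3: heavy=0.80, soft=0.76; AND[min(a, b)] → w = 0.76
Rules with consequent 'medium': {R1, R3} → strengths 0.59, 0.76
Aggregate via t-conorm [max(a, b)]: 0.76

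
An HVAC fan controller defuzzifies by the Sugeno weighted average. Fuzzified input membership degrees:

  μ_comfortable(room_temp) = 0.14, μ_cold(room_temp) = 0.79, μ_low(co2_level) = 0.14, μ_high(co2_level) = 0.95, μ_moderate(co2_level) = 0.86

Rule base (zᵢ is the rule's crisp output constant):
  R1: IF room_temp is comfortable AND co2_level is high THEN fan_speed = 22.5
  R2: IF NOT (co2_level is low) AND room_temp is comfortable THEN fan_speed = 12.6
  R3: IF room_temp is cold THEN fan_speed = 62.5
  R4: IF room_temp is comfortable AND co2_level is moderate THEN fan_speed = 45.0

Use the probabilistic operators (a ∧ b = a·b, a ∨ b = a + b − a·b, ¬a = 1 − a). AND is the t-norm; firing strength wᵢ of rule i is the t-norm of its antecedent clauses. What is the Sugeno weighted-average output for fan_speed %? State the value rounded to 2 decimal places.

R1 (z=22.5): comfortable=0.14, high=0.95; AND[a·b] → w = 0.1330
R2 (z=12.6): ¬low=1−0.14=0.86, comfortable=0.14; AND[a·b] → w = 0.1204
R3 (z=62.5): cold=0.79 → w = 0.7900
R4 (z=45.0): comfortable=0.14, moderate=0.86; AND[a·b] → w = 0.1204
Weighted average = (0.1330·22.5 + 0.1204·12.6 + 0.7900·62.5 + 0.1204·45.0) / (0.1330 + 0.1204 + 0.7900 + 0.1204)
  = 59.3025 / 1.1638 = 50.96

50.96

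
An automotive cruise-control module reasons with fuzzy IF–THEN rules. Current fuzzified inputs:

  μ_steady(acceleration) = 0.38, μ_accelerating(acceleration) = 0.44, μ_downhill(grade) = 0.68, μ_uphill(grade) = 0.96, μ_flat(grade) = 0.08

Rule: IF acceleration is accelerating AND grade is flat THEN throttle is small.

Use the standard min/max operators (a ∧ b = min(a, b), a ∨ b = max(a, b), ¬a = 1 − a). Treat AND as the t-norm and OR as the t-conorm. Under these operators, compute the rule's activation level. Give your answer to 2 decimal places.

firing strength: accelerating=0.44, flat=0.08; AND[min(a, b)] → w = 0.08

0.08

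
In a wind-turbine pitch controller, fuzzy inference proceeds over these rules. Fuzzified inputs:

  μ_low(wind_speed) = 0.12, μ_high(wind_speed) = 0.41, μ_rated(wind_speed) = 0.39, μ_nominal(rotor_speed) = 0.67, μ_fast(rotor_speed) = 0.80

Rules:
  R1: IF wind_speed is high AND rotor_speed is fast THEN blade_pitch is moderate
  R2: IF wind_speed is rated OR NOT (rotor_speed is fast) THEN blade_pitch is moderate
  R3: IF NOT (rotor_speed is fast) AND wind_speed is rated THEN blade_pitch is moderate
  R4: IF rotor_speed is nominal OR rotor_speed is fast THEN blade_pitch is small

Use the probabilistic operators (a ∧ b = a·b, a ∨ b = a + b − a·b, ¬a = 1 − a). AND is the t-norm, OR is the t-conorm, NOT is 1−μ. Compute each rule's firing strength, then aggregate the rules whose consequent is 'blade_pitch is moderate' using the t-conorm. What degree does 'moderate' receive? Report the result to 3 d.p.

R1: high=0.41, fast=0.80; AND[a·b] → w = 0.3280
R2: rated=0.39, ¬fast=1−0.80=0.20; OR[a + b − a·b] → w = 0.5120
R3: ¬fast=1−0.80=0.20, rated=0.39; AND[a·b] → w = 0.0780
R4: nominal=0.67, fast=0.80; OR[a + b − a·b] → w = 0.9340
Rules with consequent 'moderate': {R1, R2, R3} → strengths 0.3280, 0.5120, 0.0780
Aggregate via t-conorm [a + b − a·b]: 0.6976

0.698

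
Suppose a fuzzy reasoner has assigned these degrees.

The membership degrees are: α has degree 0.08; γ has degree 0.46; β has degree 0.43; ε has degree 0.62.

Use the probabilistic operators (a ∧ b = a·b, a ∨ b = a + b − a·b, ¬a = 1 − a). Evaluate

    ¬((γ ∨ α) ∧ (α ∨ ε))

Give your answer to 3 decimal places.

γ ∨ α = a + b − a·b on (0.4600, 0.0800) = 0.5032
α ∨ ε = a + b − a·b on (0.0800, 0.6200) = 0.6504
(γ ∨ α) ∧ (α ∨ ε) = a·b on (0.5032, 0.6504) = 0.3273
¬((γ ∨ α) ∧ (α ∨ ε)) = 1 − 0.3273 = 0.6727

0.673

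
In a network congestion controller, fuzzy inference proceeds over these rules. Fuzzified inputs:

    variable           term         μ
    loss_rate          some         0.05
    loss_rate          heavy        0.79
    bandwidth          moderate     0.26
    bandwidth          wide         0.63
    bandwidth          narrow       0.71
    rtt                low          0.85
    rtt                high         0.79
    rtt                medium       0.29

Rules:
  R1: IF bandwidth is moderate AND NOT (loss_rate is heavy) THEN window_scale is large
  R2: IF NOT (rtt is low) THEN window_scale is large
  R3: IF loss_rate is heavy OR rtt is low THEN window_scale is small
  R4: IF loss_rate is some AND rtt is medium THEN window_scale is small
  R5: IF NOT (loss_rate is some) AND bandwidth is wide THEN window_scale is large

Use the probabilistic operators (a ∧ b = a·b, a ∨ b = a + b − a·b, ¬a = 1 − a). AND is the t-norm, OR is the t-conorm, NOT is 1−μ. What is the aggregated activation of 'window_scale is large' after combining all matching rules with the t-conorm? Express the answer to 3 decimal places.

R1: moderate=0.26, ¬heavy=1−0.79=0.21; AND[a·b] → w = 0.0546
R2: ¬low=1−0.85=0.15 → w = 0.1500
R3: heavy=0.79, low=0.85; OR[a + b − a·b] → w = 0.9685
R4: some=0.05, medium=0.29; AND[a·b] → w = 0.0145
R5: ¬some=1−0.05=0.95, wide=0.63; AND[a·b] → w = 0.5985
Rules with consequent 'large': {R1, R2, R5} → strengths 0.0546, 0.1500, 0.5985
Aggregate via t-conorm [a + b − a·b]: 0.6774

0.677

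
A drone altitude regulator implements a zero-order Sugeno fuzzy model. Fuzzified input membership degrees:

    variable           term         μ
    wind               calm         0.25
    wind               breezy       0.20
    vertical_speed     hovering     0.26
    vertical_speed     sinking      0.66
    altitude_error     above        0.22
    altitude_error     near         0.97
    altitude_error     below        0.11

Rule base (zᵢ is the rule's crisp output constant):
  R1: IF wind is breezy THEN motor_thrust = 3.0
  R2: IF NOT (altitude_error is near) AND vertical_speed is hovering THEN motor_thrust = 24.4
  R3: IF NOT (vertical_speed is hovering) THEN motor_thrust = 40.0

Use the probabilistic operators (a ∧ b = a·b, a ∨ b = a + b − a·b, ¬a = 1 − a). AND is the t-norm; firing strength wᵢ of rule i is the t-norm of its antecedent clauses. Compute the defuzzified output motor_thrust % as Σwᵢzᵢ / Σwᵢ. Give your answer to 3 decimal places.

32.064

R1 (z=3.0): breezy=0.20 → w = 0.2000
R2 (z=24.4): ¬near=1−0.97=0.03, hovering=0.26; AND[a·b] → w = 0.0078
R3 (z=40.0): ¬hovering=1−0.26=0.74 → w = 0.7400
Weighted average = (0.2000·3.0 + 0.0078·24.4 + 0.7400·40.0) / (0.2000 + 0.0078 + 0.7400)
  = 30.3903 / 0.9478 = 32.064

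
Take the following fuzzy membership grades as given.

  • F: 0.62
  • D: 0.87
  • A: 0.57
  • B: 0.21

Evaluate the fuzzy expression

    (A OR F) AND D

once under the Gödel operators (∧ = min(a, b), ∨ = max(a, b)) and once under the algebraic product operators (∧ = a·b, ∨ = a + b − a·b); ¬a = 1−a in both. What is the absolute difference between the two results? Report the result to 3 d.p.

0.108

Under Gödel:
  A OR F = max(a, b) on (0.57, 0.62) = 0.62
  (A OR F) AND D = min(a, b) on (0.62, 0.87) = 0.62
  → value = 0.6200
Under algebraic product:
  A OR F = a + b − a·b on (0.5700, 0.6200) = 0.8366
  (A OR F) AND D = a·b on (0.8366, 0.8700) = 0.7278
  → value = 0.7278
|0.6200 − 0.7278| = 0.108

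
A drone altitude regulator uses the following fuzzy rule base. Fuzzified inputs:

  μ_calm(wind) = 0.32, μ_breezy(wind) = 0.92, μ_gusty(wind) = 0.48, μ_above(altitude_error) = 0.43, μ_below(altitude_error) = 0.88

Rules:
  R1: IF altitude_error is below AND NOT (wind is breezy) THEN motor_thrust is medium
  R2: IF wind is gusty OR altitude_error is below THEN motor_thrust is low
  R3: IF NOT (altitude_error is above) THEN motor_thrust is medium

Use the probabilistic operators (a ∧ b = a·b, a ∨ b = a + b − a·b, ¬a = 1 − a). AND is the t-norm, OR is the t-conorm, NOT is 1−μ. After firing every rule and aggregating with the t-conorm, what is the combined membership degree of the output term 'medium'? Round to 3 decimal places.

R1: below=0.88, ¬breezy=1−0.92=0.08; AND[a·b] → w = 0.0704
R2: gusty=0.48, below=0.88; OR[a + b − a·b] → w = 0.9376
R3: ¬above=1−0.43=0.57 → w = 0.5700
Rules with consequent 'medium': {R1, R3} → strengths 0.0704, 0.5700
Aggregate via t-conorm [a + b − a·b]: 0.6003

0.600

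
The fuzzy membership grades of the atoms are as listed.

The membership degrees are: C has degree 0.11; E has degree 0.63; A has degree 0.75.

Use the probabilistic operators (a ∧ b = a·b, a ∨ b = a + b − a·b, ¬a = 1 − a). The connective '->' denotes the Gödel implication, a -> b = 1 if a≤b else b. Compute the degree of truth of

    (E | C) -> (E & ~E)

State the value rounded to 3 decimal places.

E | C = a + b − a·b on (0.6300, 0.1100) = 0.6707
~E = 1 − 0.6300 = 0.3700
E & ~E = a·b on (0.6300, 0.3700) = 0.2331
(E | C) -> (E & ~E)  [Gödel: 1 if a≤b else b] with a=0.6707, b=0.2331 → 0.2331

0.233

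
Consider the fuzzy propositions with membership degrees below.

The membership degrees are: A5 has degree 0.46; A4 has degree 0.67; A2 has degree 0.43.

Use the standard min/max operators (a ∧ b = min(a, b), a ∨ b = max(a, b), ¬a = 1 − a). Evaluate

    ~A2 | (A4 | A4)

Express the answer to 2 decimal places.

~A2 = 1 − 0.43 = 0.57
A4 | A4 = max(a, b) on (0.67, 0.67) = 0.67
~A2 | (A4 | A4) = max(a, b) on (0.57, 0.67) = 0.67

0.67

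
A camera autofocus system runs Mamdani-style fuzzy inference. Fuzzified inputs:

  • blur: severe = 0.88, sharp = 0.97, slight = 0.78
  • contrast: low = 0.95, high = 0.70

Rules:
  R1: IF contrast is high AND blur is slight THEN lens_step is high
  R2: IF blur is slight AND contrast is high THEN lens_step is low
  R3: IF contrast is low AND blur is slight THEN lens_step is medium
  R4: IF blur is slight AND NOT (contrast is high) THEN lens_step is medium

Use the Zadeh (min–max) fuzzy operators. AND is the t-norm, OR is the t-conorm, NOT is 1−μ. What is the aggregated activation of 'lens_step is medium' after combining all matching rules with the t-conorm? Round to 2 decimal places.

0.78

R1: high=0.70, slight=0.78; AND[min(a, b)] → w = 0.70
R2: slight=0.78, high=0.70; AND[min(a, b)] → w = 0.70
R3: low=0.95, slight=0.78; AND[min(a, b)] → w = 0.78
R4: slight=0.78, ¬high=1−0.70=0.30; AND[min(a, b)] → w = 0.30
Rules with consequent 'medium': {R3, R4} → strengths 0.78, 0.30
Aggregate via t-conorm [max(a, b)]: 0.78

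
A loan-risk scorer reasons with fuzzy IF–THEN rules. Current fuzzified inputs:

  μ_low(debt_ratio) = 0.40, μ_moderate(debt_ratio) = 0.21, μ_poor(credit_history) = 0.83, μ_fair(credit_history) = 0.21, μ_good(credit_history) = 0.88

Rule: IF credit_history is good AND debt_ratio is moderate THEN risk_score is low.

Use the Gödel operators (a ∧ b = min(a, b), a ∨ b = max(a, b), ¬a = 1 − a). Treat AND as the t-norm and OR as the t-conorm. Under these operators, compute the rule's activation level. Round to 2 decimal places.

firing strength: good=0.88, moderate=0.21; AND[min(a, b)] → w = 0.21

0.21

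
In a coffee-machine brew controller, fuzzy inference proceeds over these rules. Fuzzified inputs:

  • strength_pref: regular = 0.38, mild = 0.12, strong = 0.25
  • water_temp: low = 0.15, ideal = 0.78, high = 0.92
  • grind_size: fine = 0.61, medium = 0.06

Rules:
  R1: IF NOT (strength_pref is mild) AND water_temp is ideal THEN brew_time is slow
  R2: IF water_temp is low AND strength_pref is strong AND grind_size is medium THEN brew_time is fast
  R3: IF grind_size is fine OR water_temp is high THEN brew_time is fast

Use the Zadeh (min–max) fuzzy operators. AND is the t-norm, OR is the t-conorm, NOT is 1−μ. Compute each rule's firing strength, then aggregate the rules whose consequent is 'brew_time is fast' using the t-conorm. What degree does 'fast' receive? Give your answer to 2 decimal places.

0.92

R1: ¬mild=1−0.12=0.88, ideal=0.78; AND[min(a, b)] → w = 0.78
R2: low=0.15, strong=0.25, medium=0.06; AND[min(a, b)] → w = 0.06
R3: fine=0.61, high=0.92; OR[max(a, b)] → w = 0.92
Rules with consequent 'fast': {R2, R3} → strengths 0.06, 0.92
Aggregate via t-conorm [max(a, b)]: 0.92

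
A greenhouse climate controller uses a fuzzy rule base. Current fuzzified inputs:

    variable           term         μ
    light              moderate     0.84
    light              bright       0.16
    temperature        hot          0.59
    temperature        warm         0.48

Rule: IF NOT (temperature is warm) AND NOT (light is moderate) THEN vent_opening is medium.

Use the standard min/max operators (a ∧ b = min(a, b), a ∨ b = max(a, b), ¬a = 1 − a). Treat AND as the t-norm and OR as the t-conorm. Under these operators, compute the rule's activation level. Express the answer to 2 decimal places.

firing strength: ¬warm=1−0.48=0.52, ¬moderate=1−0.84=0.16; AND[min(a, b)] → w = 0.16

0.16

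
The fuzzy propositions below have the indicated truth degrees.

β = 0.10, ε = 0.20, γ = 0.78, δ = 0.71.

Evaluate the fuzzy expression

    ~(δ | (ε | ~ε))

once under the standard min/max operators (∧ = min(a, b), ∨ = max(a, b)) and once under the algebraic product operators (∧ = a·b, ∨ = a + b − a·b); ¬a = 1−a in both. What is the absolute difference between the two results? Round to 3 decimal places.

0.154

Under standard min/max:
  ~ε = 1 − 0.20 = 0.80
  ε | ~ε = max(a, b) on (0.20, 0.80) = 0.80
  δ | (ε | ~ε) = max(a, b) on (0.71, 0.80) = 0.80
  ~(δ | (ε | ~ε)) = 1 − 0.80 = 0.20
  → value = 0.2000
Under algebraic product:
  ~ε = 1 − 0.2000 = 0.8000
  ε | ~ε = a + b − a·b on (0.2000, 0.8000) = 0.8400
  δ | (ε | ~ε) = a + b − a·b on (0.7100, 0.8400) = 0.9536
  ~(δ | (ε | ~ε)) = 1 − 0.9536 = 0.0464
  → value = 0.0464
|0.2000 − 0.0464| = 0.154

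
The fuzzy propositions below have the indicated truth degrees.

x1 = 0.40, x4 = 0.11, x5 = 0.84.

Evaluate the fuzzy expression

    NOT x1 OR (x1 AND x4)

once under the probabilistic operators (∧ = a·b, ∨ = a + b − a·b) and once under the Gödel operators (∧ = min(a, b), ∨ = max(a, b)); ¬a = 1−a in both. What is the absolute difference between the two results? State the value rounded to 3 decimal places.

0.018

Under probabilistic:
  NOT x1 = 1 − 0.4000 = 0.6000
  x1 AND x4 = a·b on (0.4000, 0.1100) = 0.0440
  NOT x1 OR (x1 AND x4) = a + b − a·b on (0.6000, 0.0440) = 0.6176
  → value = 0.6176
Under Gödel:
  NOT x1 = 1 − 0.40 = 0.60
  x1 AND x4 = min(a, b) on (0.40, 0.11) = 0.11
  NOT x1 OR (x1 AND x4) = max(a, b) on (0.60, 0.11) = 0.60
  → value = 0.6000
|0.6176 − 0.6000| = 0.018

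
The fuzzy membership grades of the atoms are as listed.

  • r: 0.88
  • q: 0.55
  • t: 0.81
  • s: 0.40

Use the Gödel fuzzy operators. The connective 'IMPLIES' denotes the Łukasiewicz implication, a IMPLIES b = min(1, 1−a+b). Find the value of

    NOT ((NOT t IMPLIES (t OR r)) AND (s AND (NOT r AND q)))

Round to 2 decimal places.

NOT t = 1 − 0.81 = 0.19
t OR r = max(a, b) on (0.81, 0.88) = 0.88
NOT t IMPLIES (t OR r)  [Łukasiewicz: min(1, 1−a+b)] with a=0.19, b=0.88 → 1.00
NOT r = 1 − 0.88 = 0.12
NOT r AND q = min(a, b) on (0.12, 0.55) = 0.12
s AND (NOT r AND q) = min(a, b) on (0.40, 0.12) = 0.12
(NOT t IMPLIES (t OR r)) AND (s AND (NOT r AND q)) = min(a, b) on (1.00, 0.12) = 0.12
NOT ((NOT t IMPLIES (t OR r)) AND (s AND (NOT r AND q))) = 1 − 0.12 = 0.88

0.88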